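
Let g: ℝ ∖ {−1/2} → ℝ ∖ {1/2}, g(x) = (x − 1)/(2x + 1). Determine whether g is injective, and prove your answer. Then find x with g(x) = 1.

-2

Suppose g(s) = g(t). Cross-multiplying: (s − 1)(2t + 1) = (t − 1)(2s + 1).
Expanding both sides and cancelling the symmetric terms leaves 3·(s − t) = 0. Since 3 ≠ 0, s = t. So g is injective.
Solving g(x) = 1: cross-multiplying gives x − 1 = 1(2x + 1), which rearranges to −1x = 2, so x = −2.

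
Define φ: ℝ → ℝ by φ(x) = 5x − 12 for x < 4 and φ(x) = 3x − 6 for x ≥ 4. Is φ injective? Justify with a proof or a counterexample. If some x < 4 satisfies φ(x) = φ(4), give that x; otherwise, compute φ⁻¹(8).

18/5

Both pieces are strictly increasing (slopes 5 and 3), so each is injective on its own interval.
The left piece maps (−∞, 4) onto (−∞, 8); the right piece maps [4, ∞) onto [6, ∞).
These images overlap. In particular φ(4) = 6 (right piece), and solving 5x − 12 = 6 on the left piece gives x = 18/5 < 4.
So φ(18/5) = φ(4) with 18/5 ≠ 4, and φ is not injective. This x = 18/5 is the requested value below 4.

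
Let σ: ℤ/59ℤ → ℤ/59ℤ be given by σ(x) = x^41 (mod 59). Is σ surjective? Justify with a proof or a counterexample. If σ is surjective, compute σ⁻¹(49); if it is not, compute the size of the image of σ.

Since 59 is prime, the nonzero elements of ℤ/59ℤ form a cyclic group of order 58.
As gcd(41, 58) = 1, raising to the 41st power is a bijection on this group: if s^41 ≡ t^41 then (st^{−1})^41 = 1, and the only element of order dividing gcd(41, 58) = 1 is 1, so s = t.
With σ(0) = 0 this makes σ injective on all of ℤ/59ℤ, hence bijective (finite equal-size domain and codomain). In particular σ is surjective.
Since σ is surjective, we find the preimage of 49. The inverse of x ↦ x^41 on (ℤ/59ℤ)^× is x ↦ x^17, because 41·17 = 697 = 12·58 + 1 ≡ 1 (mod 58) and x^{58} = 1 for x ≠ 0 (Fermat). So σ⁻¹(49) = 49^17 mod 59.
Repeated squaring mod 59: 49^1 ≡ 49, 49^2 ≡ 49² = 2401 ≡ 41, 49^4 ≡ 41² = 1681 ≡ 29, 49^8 ≡ 29² = 841 ≡ 15, 49^16 ≡ 15² = 225 ≡ 48. Since 17 = 16 + 1, 49^17 ≡ 48·49: 48·49 = 2352 ≡ 51. So 49^17 ≡ 51 (mod 59).
Hence σ⁻¹(49) = 51.

51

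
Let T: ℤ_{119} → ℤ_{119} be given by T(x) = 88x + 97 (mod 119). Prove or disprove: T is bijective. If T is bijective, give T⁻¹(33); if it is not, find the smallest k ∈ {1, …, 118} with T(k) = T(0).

75

If T(x_1) = T(x_2), then 88x_1 ≡ 88x_2 (mod 119). Because gcd(88, 119) = 1, we may cancel 88 to get x_1 ≡ x_2 (mod 119).
We now compute 88⁻¹ mod 119 explicitly. Euclid's algorithm: 119 = 1·88 + 31, 88 = 2·31 + 26, 31 = 1·26 + 5, 26 = 5·5 + 1; back-substituting gives 1 = 23·88 − 17·119, so 88⁻¹ ≡ 23 (mod 119).
For any y ∈ ℤ_{119}, x = 23(y − 97) mod 119 satisfies T(x) = 88·23(y − 97) + 97 ≡ y (since 88·23 ≡ 1 mod 119). So every y has a preimage.
Hence T is bijective.
Since T is bijective, we compute T⁻¹(33): solve 88x + 97 ≡ 33 (mod 119), i.e. 88x ≡ 55 (mod 119).
Multiplying by 88⁻¹ = 23 gives x ≡ 23·55 = 1265 = 10·119 + 75 ≡ 75 (mod 119).
Check: T(75) = 88·75 + 97 = 6697 = 56·119 + 33 ≡ 33 (mod 119).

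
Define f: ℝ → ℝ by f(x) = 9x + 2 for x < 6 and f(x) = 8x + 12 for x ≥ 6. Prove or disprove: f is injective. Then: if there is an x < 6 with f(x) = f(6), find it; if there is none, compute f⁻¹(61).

49/8

Both pieces are strictly increasing (slopes 9 and 8), so each is injective on its own interval.
The left piece maps (−∞, 6) onto (−∞, 56); the right piece maps [6, ∞) onto [60, ∞).
These images are disjoint, so no value is attained by both pieces. So f is injective.
Because the two images are disjoint, no x < 6 has f(x) = f(6), so we compute f⁻¹(61): 61 lies in [60, ∞), so solve 8x + 12 = 61: x = (61 − 12)/8 = 49/8.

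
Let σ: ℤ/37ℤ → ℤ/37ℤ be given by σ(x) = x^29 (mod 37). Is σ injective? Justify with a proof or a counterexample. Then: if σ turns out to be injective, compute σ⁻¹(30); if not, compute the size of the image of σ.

Since 37 is prime, the nonzero elements of ℤ/37ℤ form a cyclic group of order 36.
As gcd(29, 36) = 1, raising to the 29th power is a bijection on this group: if u^29 ≡ v^29 then (uv^{−1})^29 = 1, and the only element of order dividing gcd(29, 36) = 1 is 1, so u = v.
With σ(0) = 0 this makes σ injective on all of ℤ/37ℤ, hence bijective (finite equal-size domain and codomain). In particular σ is injective.
Since σ is injective, we find the preimage of 30. The inverse of x ↦ x^29 on (ℤ/37ℤ)^× is x ↦ x^5, because 29·5 = 145 = 4·36 + 1 ≡ 1 (mod 36) and x^{36} = 1 for x ≠ 0 (Fermat). So σ⁻¹(30) = 30^5 mod 37.
Repeated squaring mod 37: 30^1 ≡ 30, 30^2 ≡ 30² = 900 ≡ 12, 30^4 ≡ 12² = 144 ≡ 33. Since 5 = 4 + 1, 30^5 ≡ 33·30: 33·30 = 990 ≡ 28. So 30^5 ≡ 28 (mod 37).
Hence σ⁻¹(30) = 28.

28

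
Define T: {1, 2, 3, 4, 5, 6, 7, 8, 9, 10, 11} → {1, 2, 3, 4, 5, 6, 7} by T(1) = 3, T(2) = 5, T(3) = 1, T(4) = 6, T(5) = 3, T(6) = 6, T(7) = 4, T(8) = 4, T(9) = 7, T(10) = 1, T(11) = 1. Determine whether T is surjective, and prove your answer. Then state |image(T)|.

No element maps to 2, so T is not surjective.
The image of T is {1, 3, 4, 5, 6, 7}, which has 6 elements.

6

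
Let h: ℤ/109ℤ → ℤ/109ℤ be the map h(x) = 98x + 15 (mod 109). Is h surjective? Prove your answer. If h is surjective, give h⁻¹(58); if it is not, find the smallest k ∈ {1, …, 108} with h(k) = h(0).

Since gcd(98, 109) = 1, 98 is invertible modulo 109. Euclid's algorithm: 109 = 1·98 + 11, 98 = 8·11 + 10, 11 = 1·10 + 1; back-substituting gives 1 = 99·98 − 89·109, so 98⁻¹ ≡ 99 (mod 109).
For any y ∈ ℤ/109ℤ, x = 99(y − 15) mod 109 satisfies h(x) = 98·99(y − 15) + 15 ≡ y (since 98·99 ≡ 1 mod 109). So every y has a preimage.
Thus h is surjective.
Since h is surjective, we find h⁻¹(58): we need 98x ≡ 58 − 15 ≡ 43 (mod 109). Using 98⁻¹ = 99: x ≡ 99·43 = 4257 = 39·109 + 6, so x = 6.
Check: h(6) = 98·6 + 15 = 603 = 5·109 + 58 ≡ 58 (mod 109).

6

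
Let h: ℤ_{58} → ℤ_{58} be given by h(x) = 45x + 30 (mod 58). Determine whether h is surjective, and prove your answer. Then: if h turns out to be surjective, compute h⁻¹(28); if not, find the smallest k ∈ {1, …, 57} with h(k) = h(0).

Recall: h is surjective if every y in the codomain equals h(x) for some x in the domain.
Since gcd(45, 58) = 1, 45 is invertible modulo 58. Euclid's algorithm: 58 = 1·45 + 13, 45 = 3·13 + 6, 13 = 2·6 + 1; back-substituting gives 1 = 49·45 − 38·58, so 45⁻¹ ≡ 49 (mod 58).
Then y ↦ 49(y − 30) is a two-sided inverse to h, so every y ∈ ℤ_{58} has a preimage.
Hence h is surjective.
Since h is surjective, we find h⁻¹(28): we need 45x ≡ 28 − 30 ≡ 56 (mod 58). Using 45⁻¹ = 49: x ≡ 49·56 = 2744 = 47·58 + 18, so x = 18.
Check: h(18) = 45·18 + 30 = 840 = 14·58 + 28 ≡ 28 (mod 58).

18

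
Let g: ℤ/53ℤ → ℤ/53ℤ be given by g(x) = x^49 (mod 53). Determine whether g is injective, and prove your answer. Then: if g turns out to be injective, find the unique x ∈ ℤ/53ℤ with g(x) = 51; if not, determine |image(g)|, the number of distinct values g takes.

Since 53 is prime, the nonzero elements of ℤ/53ℤ form a cyclic group of order 52.
As gcd(49, 52) = 1, raising to the 49th power is a bijection on this group: if x_1^49 ≡ x_2^49 then (x_1x_2^{−1})^49 = 1, and the only element of order dividing gcd(49, 52) = 1 is 1, so x_1 = x_2.
With g(0) = 0 this makes g injective on all of ℤ/53ℤ, hence bijective (finite equal-size domain and codomain). In particular g is injective.
Since g is injective, we find the preimage of 51. The inverse of x ↦ x^49 on (ℤ/53ℤ)^× is x ↦ x^17, because 49·17 = 833 = 16·52 + 1 ≡ 1 (mod 52) and x^{52} = 1 for x ≠ 0 (Fermat). So g⁻¹(51) = 51^17 mod 53.
Repeated squaring mod 53: 51^1 ≡ 51, 51^2 ≡ 51² = 2601 ≡ 4, 51^4 ≡ 4² = 16, 51^8 ≡ 16² = 256 ≡ 44, 51^16 ≡ 44² = 1936 ≡ 28. Since 17 = 16 + 1, 51^17 ≡ 28·51: 28·51 = 1428 ≡ 50. So 51^17 ≡ 50 (mod 53).
Hence g⁻¹(51) = 50.

50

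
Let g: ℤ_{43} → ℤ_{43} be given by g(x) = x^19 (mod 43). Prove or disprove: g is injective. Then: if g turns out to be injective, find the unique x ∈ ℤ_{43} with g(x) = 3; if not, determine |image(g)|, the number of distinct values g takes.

33

Since 43 is prime, the nonzero elements of ℤ_{43} form a cyclic group of order 42.
As gcd(19, 42) = 1, raising to the 19th power is a bijection on this group: if s^19 ≡ t^19 then (st^{−1})^19 = 1, and the only element of order dividing gcd(19, 42) = 1 is 1, so s = t.
With g(0) = 0 this makes g injective on all of ℤ_{43}, hence bijective (finite equal-size domain and codomain). In particular g is injective.
Since g is injective, we find the preimage of 3. The inverse of x ↦ x^19 on (ℤ_{43})^× is x ↦ x^31, because 19·31 = 589 = 14·42 + 1 ≡ 1 (mod 42) and x^{42} = 1 for x ≠ 0 (Fermat). So g⁻¹(3) = 3^31 mod 43.
Repeated squaring mod 43: 3^1 ≡ 3, 3^2 ≡ 3² = 9, 3^4 ≡ 9² = 81 ≡ 38, 3^8 ≡ 38² = 1444 ≡ 25, 3^16 ≡ 25² = 625 ≡ 23. Since 31 = 16 + 8 + 4 + 2 + 1, 3^31 ≡ 23·25·38·9·3: 23·25 = 575 ≡ 16, then 16·38 = 608 ≡ 6, then 6·9 = 54 ≡ 11, then 11·3 = 33. So 3^31 ≡ 33 (mod 43).
Hence g⁻¹(3) = 33.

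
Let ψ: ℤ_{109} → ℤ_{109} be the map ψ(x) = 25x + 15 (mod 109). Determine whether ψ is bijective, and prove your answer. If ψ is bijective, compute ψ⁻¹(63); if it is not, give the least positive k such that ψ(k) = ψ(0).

15

Recall that injectivity means: for all s, t in the domain, ψ(s) = ψ(t) implies s = t.
If ψ(s) = ψ(t), then 25s ≡ 25t (mod 109). Because gcd(25, 109) = 1, we may cancel 25 to get s ≡ t (mod 109).
We now compute 25⁻¹ mod 109 explicitly. Euclid's algorithm: 109 = 4·25 + 9, 25 = 2·9 + 7, 9 = 1·7 + 2, 7 = 3·2 + 1; back-substituting gives 1 = 48·25 − 11·109, so 25⁻¹ ≡ 48 (mod 109).
For any y ∈ ℤ_{109}, x = 48(y − 15) mod 109 satisfies ψ(x) = 25·48(y − 15) + 15 ≡ y (since 25·48 ≡ 1 mod 109). So every y has a preimage.
Thus ψ is bijective.
Since ψ is bijective, we compute ψ⁻¹(63): solve 25x + 15 ≡ 63 (mod 109), i.e. 25x ≡ 48 (mod 109).
Multiplying by 25⁻¹ = 48 gives x ≡ 48·48 = 2304 = 21·109 + 15 ≡ 15 (mod 109).
Check: ψ(15) = 25·15 + 15 = 390 = 3·109 + 63 ≡ 63 (mod 109).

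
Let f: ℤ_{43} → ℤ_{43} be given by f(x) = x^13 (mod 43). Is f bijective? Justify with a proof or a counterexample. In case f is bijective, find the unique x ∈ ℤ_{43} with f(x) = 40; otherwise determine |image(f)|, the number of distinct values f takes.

31

Since 43 is prime, the nonzero elements of ℤ_{43} form a cyclic group of order 42.
As gcd(13, 42) = 1, raising to the 13th power is a bijection on this group: if a^13 ≡ b^13 then (ab^{−1})^13 = 1, and the only element of order dividing gcd(13, 42) = 1 is 1, so a = b.
With f(0) = 0 this makes f injective on all of ℤ_{43}, hence bijective (finite equal-size domain and codomain). In particular f is bijective.
Since f is bijective, we find the preimage of 40. The inverse of x ↦ x^13 on (ℤ_{43})^× is x ↦ x^13, because 13·13 = 169 = 4·42 + 1 ≡ 1 (mod 42) and x^{42} = 1 for x ≠ 0 (Fermat). So f⁻¹(40) = 40^13 mod 43.
Repeated squaring mod 43: 40^1 ≡ 40, 40^2 ≡ 40² = 1600 ≡ 9, 40^4 ≡ 9² = 81 ≡ 38, 40^8 ≡ 38² = 1444 ≡ 25. Since 13 = 8 + 4 + 1, 40^13 ≡ 25·38·40: 25·38 = 950 ≡ 4, then 4·40 = 160 ≡ 31. So 40^13 ≡ 31 (mod 43).
Hence f⁻¹(40) = 31.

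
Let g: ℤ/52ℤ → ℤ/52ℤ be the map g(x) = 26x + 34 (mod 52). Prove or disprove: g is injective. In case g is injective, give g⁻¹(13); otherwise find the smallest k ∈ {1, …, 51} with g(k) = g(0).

2

Recall that g is injective if g(x_1) = g(x_2) implies x_1 = x_2.
We have gcd(26, 52) = 26 > 1. Taking x_1 = 0 and x_2 = 2: g(0) = 34 and g(2) = 26·2 + 34 = 86 ≡ 34 (mod 52).
So g(0) = g(2) while 0 ≠ 2, thus g is not injective.
Since g is not injective, we find the least positive k with g(k) = g(0): this means 26k ≡ 0 (mod 52), i.e. 52 ∣ 26k. Since gcd(26, 52) = 26, dividing through by 26 this holds exactly when 2 ∣ k.
The smallest positive such k is 2.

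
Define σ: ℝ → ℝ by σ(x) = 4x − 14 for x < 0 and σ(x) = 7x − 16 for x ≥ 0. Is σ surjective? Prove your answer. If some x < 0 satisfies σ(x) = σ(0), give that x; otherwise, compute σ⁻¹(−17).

Both pieces are strictly increasing (slopes 4 and 7), so each is injective on its own interval.
The left piece maps (−∞, 0) onto (−∞, −14); the right piece maps [0, ∞) onto [−16, ∞).
The union (−∞, −14) ∪ [−16, ∞) covers ℝ, so σ is surjective.
For the follow-up: the images overlap, so an x < 0 with σ(x) = σ(0) exists. σ(0) = −16; solving 4x − 14 = −16 for x < 0 gives x = (−16 + 14)/4 = −1/2.

-1/2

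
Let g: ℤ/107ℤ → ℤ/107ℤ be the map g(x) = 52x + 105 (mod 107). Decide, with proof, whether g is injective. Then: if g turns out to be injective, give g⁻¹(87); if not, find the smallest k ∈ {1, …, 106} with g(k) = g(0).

12

If g(x_1) = g(x_2), then 52x_1 ≡ 52x_2 (mod 107). Because gcd(52, 107) = 1, we may cancel 52 to get x_1 ≡ x_2 (mod 107).
Therefore g is injective.
We now compute 52⁻¹ mod 107 explicitly. Euclid's algorithm: 107 = 2·52 + 3, 52 = 17·3 + 1; back-substituting gives 1 = 35·52 − 17·107, so 52⁻¹ ≡ 35 (mod 107).
Since g is injective, we compute g⁻¹(87): solve 52x + 105 ≡ 87 (mod 107), i.e. 52x ≡ 89 (mod 107).
Multiplying by 52⁻¹ = 35 gives x ≡ 35·89 = 3115 = 29·107 + 12 ≡ 12 (mod 107).
Check: g(12) = 52·12 + 105 = 729 = 6·107 + 87 ≡ 87 (mod 107).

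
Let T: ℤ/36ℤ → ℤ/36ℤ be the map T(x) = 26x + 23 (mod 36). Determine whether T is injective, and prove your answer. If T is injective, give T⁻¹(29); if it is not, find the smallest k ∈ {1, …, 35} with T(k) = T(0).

18

We have gcd(26, 36) = 2 > 1. Taking u = 0 and v = 18: T(0) = 23 and T(18) = 26·18 + 23 = 491 ≡ 23 (mod 36).
So T(0) = T(18) while 0 ≠ 18, thus T is not injective.
Since T is not injective, we find the least positive k with T(k) = T(0): this means 26k ≡ 0 (mod 36), i.e. 36 ∣ 26k. Since gcd(26, 36) = 2, dividing through by 2 this holds exactly when 18 ∣ 13k, and as gcd(13, 18) = 1, exactly when 18 ∣ k.
The smallest positive such k is 18.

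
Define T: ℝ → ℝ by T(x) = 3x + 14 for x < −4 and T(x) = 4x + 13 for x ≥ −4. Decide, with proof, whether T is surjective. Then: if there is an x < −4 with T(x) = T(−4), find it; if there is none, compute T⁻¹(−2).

-17/3

Both pieces are strictly increasing (slopes 3 and 4), so each is injective on its own interval.
The left piece maps (−∞, −4) onto (−∞, 2); the right piece maps [−4, ∞) onto [−3, ∞).
The union (−∞, 2) ∪ [−3, ∞) covers ℝ, so T is surjective.
For the follow-up: the images overlap, so an x < −4 with T(x) = T(−4) exists. T(−4) = −3; solving 3x + 14 = −3 for x < −4 gives x = (−3 − 14)/3 = −17/3.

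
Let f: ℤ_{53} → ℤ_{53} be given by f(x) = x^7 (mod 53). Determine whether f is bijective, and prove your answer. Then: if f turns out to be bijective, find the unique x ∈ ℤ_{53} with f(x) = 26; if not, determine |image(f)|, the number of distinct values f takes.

Since 53 is prime, the nonzero elements of ℤ_{53} form a cyclic group of order 52.
As gcd(7, 52) = 1, raising to the 7th power is a bijection on this group: if s^7 ≡ t^7 then (st^{−1})^7 = 1, and the only element of order dividing gcd(7, 52) = 1 is 1, so s = t.
With f(0) = 0 this makes f injective on all of ℤ_{53}, hence bijective (finite equal-size domain and codomain). In particular f is bijective.
Since f is bijective, we find the preimage of 26. The inverse of x ↦ x^7 on (ℤ_{53})^× is x ↦ x^15, because 7·15 = 105 = 2·52 + 1 ≡ 1 (mod 52) and x^{52} = 1 for x ≠ 0 (Fermat). So f⁻¹(26) = 26^15 mod 53.
Repeated squaring mod 53: 26^1 ≡ 26, 26^2 ≡ 26² = 676 ≡ 40, 26^4 ≡ 40² = 1600 ≡ 10, 26^8 ≡ 10² = 100 ≡ 47. Since 15 = 8 + 4 + 2 + 1, 26^15 ≡ 47·10·40·26: 47·10 = 470 ≡ 46, then 46·40 = 1840 ≡ 38, then 38·26 = 988 ≡ 34. So 26^15 ≡ 34 (mod 53).
Hence f⁻¹(26) = 34.

34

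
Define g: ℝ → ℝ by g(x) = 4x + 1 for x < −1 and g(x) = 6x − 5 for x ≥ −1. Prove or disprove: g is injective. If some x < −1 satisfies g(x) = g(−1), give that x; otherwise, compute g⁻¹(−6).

Both pieces are strictly increasing (slopes 4 and 6), so each is injective on its own interval.
The left piece maps (−∞, −1) onto (−∞, −3); the right piece maps [−1, ∞) onto [−11, ∞).
These images overlap. In particular g(−1) = −11 (right piece), and solving 4x + 1 = −11 on the left piece gives x = −3 < −1.
So g(−3) = g(−1) with −3 ≠ −1, and g is not injective. This x = −3 is the requested value below −1.

-3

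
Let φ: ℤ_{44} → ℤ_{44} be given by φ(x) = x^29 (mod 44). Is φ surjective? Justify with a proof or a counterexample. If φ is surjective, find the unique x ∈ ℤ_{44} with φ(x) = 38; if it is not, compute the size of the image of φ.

φ(0) = 0^29 = 0.
φ(22): Repeated squaring mod 44: 22^1 ≡ 22, 22^2 ≡ 22² = 484 ≡ 0, 22^4 ≡ 0² = 0, 22^8 ≡ 0² = 0, 22^16 ≡ 0² = 0. Since 29 = 16 + 8 + 4 + 1, 22^29 ≡ 0·0·0·22: 0·0 = 0, then 0·0 = 0, then 0·22 = 0. So 22^29 ≡ 0 (mod 44).
So φ(0) = φ(22) = 0 while 0 ≠ 22, thus φ is not injective.
A non-injective map from the 44-element set ℤ_{44} to itself takes at most 43 distinct values, so it cannot be surjective. Therefore φ is not surjective.
Since φ is not surjective, we determine |image(φ)|. Computing x^29 mod 44 for each x (by repeated squaring, reducing mod 44 at every step), the values φ(0), φ(1), …, φ(43) are: 0, 1, 28, 15, 36, 9, 24, 19, 40, 5, 32, 11, 12, 17, 4, 3, 20, 13, 8, 7, 16, 21, 0, 23, 28, 37, 36, 31, 24, 41, 40, 27, 32, 33, 12, 39, 4, 25, 20, 35, 8, 29, 16, 43.
The distinct values are {0, 1, 3, 4, 5, 7, 8, 9, 11, 12, 13, 15, 16, 17, 19, 20, 21, 23, 24, 25, 27, 28, 29, 31, 32, 33, 35, 36, 37, 39, 40, 41, 43}; there are 33 of them.

33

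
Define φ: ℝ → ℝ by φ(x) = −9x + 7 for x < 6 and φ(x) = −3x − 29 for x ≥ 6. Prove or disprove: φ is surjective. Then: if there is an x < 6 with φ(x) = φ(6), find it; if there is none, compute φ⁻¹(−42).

Both pieces are strictly decreasing (slopes −9 and −3), so each is injective on its own interval.
The left piece maps (−∞, 6) onto (−47, ∞); the right piece maps [6, ∞) onto (−∞, −47].
These images together cover ℝ, so φ is surjective.
Because the two images are disjoint, no x < 6 has φ(x) = φ(6), so we compute φ⁻¹(−42): −42 lies in (−47, ∞), so solve −9x + 7 = −42: x = (−42 − 7)/(−9) = 49/9.

49/9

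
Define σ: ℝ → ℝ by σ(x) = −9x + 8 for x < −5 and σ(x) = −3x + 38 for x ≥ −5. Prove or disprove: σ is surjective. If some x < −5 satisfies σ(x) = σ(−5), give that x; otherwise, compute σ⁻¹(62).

Both pieces are strictly decreasing (slopes −9 and −3), so each is injective on its own interval.
The left piece maps (−∞, −5) onto (53, ∞); the right piece maps [−5, ∞) onto (−∞, 53].
These images together cover ℝ, so σ is surjective.
Because the two images are disjoint, no x < −5 has σ(x) = σ(−5), so we compute σ⁻¹(62): 62 lies in (53, ∞), so solve −9x + 8 = 62: x = (62 − 8)/(−9) = −6.

-6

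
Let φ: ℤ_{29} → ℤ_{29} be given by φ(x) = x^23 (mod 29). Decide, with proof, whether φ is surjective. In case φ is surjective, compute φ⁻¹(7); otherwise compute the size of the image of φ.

23

Since 29 is prime, the nonzero elements of ℤ_{29} form a cyclic group of order 28.
As gcd(23, 28) = 1, raising to the 23rd power is a bijection on this group: if a^23 ≡ b^23 then (ab^{−1})^23 = 1, and the only element of order dividing gcd(23, 28) = 1 is 1, so a = b.
With φ(0) = 0 this makes φ injective on all of ℤ_{29}, hence bijective (finite equal-size domain and codomain). In particular φ is surjective.
Since φ is surjective, we find the preimage of 7. The inverse of x ↦ x^23 on (ℤ_{29})^× is x ↦ x^11, because 23·11 = 253 = 9·28 + 1 ≡ 1 (mod 28) and x^{28} = 1 for x ≠ 0 (Fermat). So φ⁻¹(7) = 7^11 mod 29.
Repeated squaring mod 29: 7^1 ≡ 7, 7^2 ≡ 7² = 49 ≡ 20, 7^4 ≡ 20² = 400 ≡ 23, 7^8 ≡ 23² = 529 ≡ 7. Since 11 = 8 + 2 + 1, 7^11 ≡ 7·20·7: 7·20 = 140 ≡ 24, then 24·7 = 168 ≡ 23. So 7^11 ≡ 23 (mod 29).
Hence φ⁻¹(7) = 23.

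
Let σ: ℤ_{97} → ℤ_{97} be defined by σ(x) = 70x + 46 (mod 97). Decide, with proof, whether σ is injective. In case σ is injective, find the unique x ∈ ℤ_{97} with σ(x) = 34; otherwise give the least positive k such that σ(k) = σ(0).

Recall: injectivity means: for all x_1, x_2 in the domain, σ(x_1) = σ(x_2) implies x_1 = x_2.
Suppose σ(x_1) = σ(x_2) in ℤ_{97}. Then 70x_1 + 46 ≡ 70x_2 + 46 (mod 97), therefore 70(x_1 − x_2) ≡ 0 (mod 97).
Since gcd(70, 97) = 1, 70 is invertible modulo 97, so x_1 − x_2 ≡ 0 (mod 97), i.e. x_1 = x_2.
Hence σ is injective.
We now compute 70⁻¹ mod 97 explicitly. Euclid's algorithm: 97 = 1·70 + 27, 70 = 2·27 + 16, 27 = 1·16 + 11, 16 = 1·11 + 5, 11 = 2·5 + 1; back-substituting gives 1 = 79·70 − 57·97, so 70⁻¹ ≡ 79 (mod 97).
Since σ is injective, we find σ⁻¹(34): we need 70x ≡ 34 − 46 ≡ 85 (mod 97). Using 70⁻¹ = 79: x ≡ 79·85 = 6715 = 69·97 + 22, so x = 22.
Check: σ(22) = 70·22 + 46 = 1586 = 16·97 + 34 ≡ 34 (mod 97).

22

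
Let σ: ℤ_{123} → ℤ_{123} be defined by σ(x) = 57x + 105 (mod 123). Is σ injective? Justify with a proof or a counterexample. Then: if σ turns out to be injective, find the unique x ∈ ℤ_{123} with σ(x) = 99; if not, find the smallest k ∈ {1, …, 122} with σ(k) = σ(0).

We have gcd(57, 123) = 3 > 1. Taking u = 0 and v = 41: σ(0) = 105 and σ(41) = 57·41 + 105 = 2442 ≡ 105 (mod 123).
So σ(0) = σ(41) while 0 ≠ 41, thus σ is not injective.
Since σ is not injective, we find the least positive k with σ(k) = σ(0): this means 57k ≡ 0 (mod 123), i.e. 123 ∣ 57k. Since gcd(57, 123) = 3, dividing through by 3 this holds exactly when 41 ∣ 19k, and as gcd(19, 41) = 1, exactly when 41 ∣ k.
The smallest positive such k is 41.

41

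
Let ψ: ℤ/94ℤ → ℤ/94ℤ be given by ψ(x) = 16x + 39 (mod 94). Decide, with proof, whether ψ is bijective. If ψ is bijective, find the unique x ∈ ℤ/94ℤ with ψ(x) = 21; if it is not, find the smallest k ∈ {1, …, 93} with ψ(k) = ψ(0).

We have gcd(16, 94) = 2 > 1. Taking s = 0 and t = 47: ψ(0) = 39 and ψ(47) = 16·47 + 39 = 791 ≡ 39 (mod 94).
So ψ(0) = ψ(47) while 0 ≠ 47, therefore ψ is not injective, hence not bijective.
Since ψ is not bijective, we find the least positive k with ψ(k) = ψ(0): this means 16k ≡ 0 (mod 94), i.e. 94 ∣ 16k. Since gcd(16, 94) = 2, dividing through by 2 this holds exactly when 47 ∣ 8k, and as gcd(8, 47) = 1, exactly when 47 ∣ k.
The smallest positive such k is 47.

47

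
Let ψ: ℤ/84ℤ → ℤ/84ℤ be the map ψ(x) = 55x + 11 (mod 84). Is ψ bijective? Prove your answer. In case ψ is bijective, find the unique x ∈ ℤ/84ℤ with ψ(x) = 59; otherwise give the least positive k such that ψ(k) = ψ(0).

If ψ(x_1) = ψ(x_2), then 55x_1 ≡ 55x_2 (mod 84). Because gcd(55, 84) = 1, we may cancel 55 to get x_1 ≡ x_2 (mod 84).
We now compute 55⁻¹ mod 84 explicitly. Euclid's algorithm: 84 = 1·55 + 29, 55 = 1·29 + 26, 29 = 1·26 + 3, 26 = 8·3 + 2, 3 = 1·2 + 1; back-substituting gives 1 = 55·55 − 36·84, so 55⁻¹ ≡ 55 (mod 84).
Then y ↦ 55(y − 11) is a two-sided inverse to ψ, so every y ∈ ℤ/84ℤ has a preimage.
Hence ψ is bijective.
Since ψ is bijective, we compute ψ⁻¹(59): solve 55x + 11 ≡ 59 (mod 84), i.e. 55x ≡ 48 (mod 84).
Multiplying by 55⁻¹ = 55 gives x ≡ 55·48 = 2640 = 31·84 + 36 ≡ 36 (mod 84).
Check: ψ(36) = 55·36 + 11 = 1991 = 23·84 + 59 ≡ 59 (mod 84).

36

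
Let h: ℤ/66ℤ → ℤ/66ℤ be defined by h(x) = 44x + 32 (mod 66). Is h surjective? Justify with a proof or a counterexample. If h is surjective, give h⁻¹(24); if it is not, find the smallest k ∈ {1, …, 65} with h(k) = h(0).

Since gcd(44, 66) = 22, we have 44x ≡ 0 (mod 22) for all x, so h(x) ≡ 10 (mod 22).
But 0 ≢ 10 (mod 22), so 0 ∈ ℤ/66ℤ has no preimage. Hence h is not surjective.
Since h is not surjective, we find the least positive k with h(k) = h(0): this means 44k ≡ 0 (mod 66), i.e. 66 ∣ 44k. Since gcd(44, 66) = 22, dividing through by 22 this holds exactly when 3 ∣ 2k, and as gcd(2, 3) = 1, exactly when 3 ∣ k.
The smallest positive such k is 3.

3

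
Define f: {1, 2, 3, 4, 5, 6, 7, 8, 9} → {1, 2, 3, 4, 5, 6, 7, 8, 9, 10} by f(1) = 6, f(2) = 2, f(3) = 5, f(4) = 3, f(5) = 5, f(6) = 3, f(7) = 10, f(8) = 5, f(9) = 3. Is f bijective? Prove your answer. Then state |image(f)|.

5

f(3) = 5 = f(5) with 3 ≠ 5, so f is not injective, hence not bijective.
The image of f is {2, 3, 5, 6, 10}, which has 5 elements.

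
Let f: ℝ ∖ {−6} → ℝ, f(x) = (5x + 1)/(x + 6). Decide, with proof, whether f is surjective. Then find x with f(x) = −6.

-37/11

If f(x) = 5, cross-multiplying gives 1(5x + 1) = 5(x + 6), which simplifies to 1 = 30 — false.  So 5 has no preimage and f is not surjective.
Solving f(x) = −6: cross-multiplying gives 5x + 1 = −6(x + 6), which rearranges to 11x = −37, so x = −37/11.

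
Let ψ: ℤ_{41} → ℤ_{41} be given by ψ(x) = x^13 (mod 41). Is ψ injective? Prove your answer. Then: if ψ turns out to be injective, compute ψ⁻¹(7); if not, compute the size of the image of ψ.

Since 41 is prime, the nonzero elements of ℤ_{41} form a cyclic group of order 40.
As gcd(13, 40) = 1, raising to the 13th power is a bijection on this group: if u^13 ≡ v^13 then (uv^{−1})^13 = 1, and the only element of order dividing gcd(13, 40) = 1 is 1, so u = v.
With ψ(0) = 0 this makes ψ injective on all of ℤ_{41}, hence bijective (finite equal-size domain and codomain). In particular ψ is injective.
Since ψ is injective, we find the preimage of 7. The inverse of x ↦ x^13 on (ℤ_{41})^× is x ↦ x^37, because 13·37 = 481 = 12·40 + 1 ≡ 1 (mod 40) and x^{40} = 1 for x ≠ 0 (Fermat). So ψ⁻¹(7) = 7^37 mod 41.
Repeated squaring mod 41: 7^1 ≡ 7, 7^2 ≡ 7² = 49 ≡ 8, 7^4 ≡ 8² = 64 ≡ 23, 7^8 ≡ 23² = 529 ≡ 37, 7^16 ≡ 37² = 1369 ≡ 16, 7^32 ≡ 16² = 256 ≡ 10. Since 37 = 32 + 4 + 1, 7^37 ≡ 10·23·7: 10·23 = 230 ≡ 25, then 25·7 = 175 ≡ 11. So 7^37 ≡ 11 (mod 41).
Hence ψ⁻¹(7) = 11.

11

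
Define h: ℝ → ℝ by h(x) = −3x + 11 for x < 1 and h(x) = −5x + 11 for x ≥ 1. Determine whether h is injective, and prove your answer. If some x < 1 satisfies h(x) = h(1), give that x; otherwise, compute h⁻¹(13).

Both pieces are strictly decreasing (slopes −3 and −5), so each is injective on its own interval.
The left piece maps (−∞, 1) onto (8, ∞); the right piece maps [1, ∞) onto (−∞, 6].
These images are disjoint, so no value is attained by both pieces. Therefore h is injective.
Because the two images are disjoint, no x < 1 has h(x) = h(1), so we compute h⁻¹(13): 13 lies in (8, ∞), so solve −3x + 11 = 13: x = (13 − 11)/(−3) = −2/3.

-2/3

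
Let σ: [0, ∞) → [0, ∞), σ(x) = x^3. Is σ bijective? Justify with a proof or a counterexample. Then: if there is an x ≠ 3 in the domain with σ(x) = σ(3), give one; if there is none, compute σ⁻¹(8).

On [0, ∞), x ↦ x^3 is strictly increasing (injective) and for any y ∈ [0, ∞) the 3rd root y^{1/3} lies in [0, ∞) (surjective). So σ is bijective.
Since x ↦ x^3 is strictly increasing on [0, ∞), it is injective there, so no x ≠ 3 in the domain has σ(x) = σ(3). We therefore compute σ⁻¹(8) = 8^{1/3} = 2 (indeed 2^3 = 8).

2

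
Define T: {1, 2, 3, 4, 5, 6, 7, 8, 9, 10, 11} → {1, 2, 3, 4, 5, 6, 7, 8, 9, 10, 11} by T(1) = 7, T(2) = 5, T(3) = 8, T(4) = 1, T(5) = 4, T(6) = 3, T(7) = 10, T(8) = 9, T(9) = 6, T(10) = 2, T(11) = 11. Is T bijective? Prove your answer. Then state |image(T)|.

The values 7, 5, 8, 1, 4, 3, 10, 9, 6, 2, 11 are a permutation of {1, 2, 3, 4, 5, 6, 7, 8, 9, 10, 11}: each element appears exactly once.
So T is injective and surjective, hence bijective.
The image of T is {1, 2, 3, 4, 5, 6, 7, 8, 9, 10, 11}, which has 11 elements.

11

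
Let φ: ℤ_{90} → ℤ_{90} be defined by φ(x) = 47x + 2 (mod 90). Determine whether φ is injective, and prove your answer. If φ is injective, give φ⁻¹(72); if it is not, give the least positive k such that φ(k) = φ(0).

If φ(a) = φ(b), then 47a ≡ 47b (mod 90). Because gcd(47, 90) = 1, we may cancel 47 to get a ≡ b (mod 90).
So φ is injective.
We now compute 47⁻¹ mod 90 explicitly. Euclid's algorithm: 90 = 1·47 + 43, 47 = 1·43 + 4, 43 = 10·4 + 3, 4 = 1·3 + 1; back-substituting gives 1 = 23·47 − 12·90, so 47⁻¹ ≡ 23 (mod 90).
Since φ is injective, we find φ⁻¹(72): we need 47x ≡ 72 − 2 ≡ 70 (mod 90). Using 47⁻¹ = 23: x ≡ 23·70 = 1610 = 17·90 + 80, so x = 80.
Check: φ(80) = 47·80 + 2 = 3762 = 41·90 + 72 ≡ 72 (mod 90).

80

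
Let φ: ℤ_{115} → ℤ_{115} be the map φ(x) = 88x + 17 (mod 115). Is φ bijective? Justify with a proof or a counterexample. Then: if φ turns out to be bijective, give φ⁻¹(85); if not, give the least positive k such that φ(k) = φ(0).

6

By definition, φ is injective if φ(u) = φ(v) implies u = v.
If φ(u) = φ(v), then 88u ≡ 88v (mod 115). Because gcd(88, 115) = 1, we may cancel 88 to get u ≡ v (mod 115).
We now compute 88⁻¹ mod 115 explicitly. Euclid's algorithm: 115 = 1·88 + 27, 88 = 3·27 + 7, 27 = 3·7 + 6, 7 = 1·6 + 1; back-substituting gives 1 = 17·88 − 13·115, so 88⁻¹ ≡ 17 (mod 115).
For any y ∈ ℤ_{115}, x = 17(y − 17) mod 115 satisfies φ(x) = 88·17(y − 17) + 17 ≡ y (since 88·17 ≡ 1 mod 115). So every y has a preimage.
So φ is bijective.
Since φ is bijective, we find φ⁻¹(85): we need 88x ≡ 85 − 17 ≡ 68 (mod 115). Using 88⁻¹ = 17: x ≡ 17·68 = 1156 = 10·115 + 6, so x = 6.
Check: φ(6) = 88·6 + 17 = 545 = 4·115 + 85 ≡ 85 (mod 115).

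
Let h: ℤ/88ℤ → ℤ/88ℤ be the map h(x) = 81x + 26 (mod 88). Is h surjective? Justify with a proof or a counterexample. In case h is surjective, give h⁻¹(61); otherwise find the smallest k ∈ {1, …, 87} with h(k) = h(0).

83

Since gcd(81, 88) = 1, 81 is invertible modulo 88. Euclid's algorithm: 88 = 1·81 + 7, 81 = 11·7 + 4, 7 = 1·4 + 3, 4 = 1·3 + 1; back-substituting gives 1 = 25·81 − 23·88, so 81⁻¹ ≡ 25 (mod 88).
Then y ↦ 25(y − 26) is a two-sided inverse to h, so every y ∈ ℤ/88ℤ has a preimage.
Therefore h is surjective.
Since h is surjective, we compute h⁻¹(61): solve 81x + 26 ≡ 61 (mod 88), i.e. 81x ≡ 35 (mod 88).
Multiplying by 81⁻¹ = 25 gives x ≡ 25·35 = 875 = 9·88 + 83 ≡ 83 (mod 88).
Check: h(83) = 81·83 + 26 = 6749 = 76·88 + 61 ≡ 61 (mod 88).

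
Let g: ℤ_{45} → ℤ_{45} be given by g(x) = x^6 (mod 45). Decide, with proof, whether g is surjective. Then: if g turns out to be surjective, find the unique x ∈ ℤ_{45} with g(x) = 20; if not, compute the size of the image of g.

g(1) = 1^6 = 1.
g(4): Repeated squaring mod 45: 4^1 ≡ 4, 4^2 ≡ 4² = 16, 4^4 ≡ 16² = 256 ≡ 31. Since 6 = 4 + 2, 4^6 ≡ 31·16: 31·16 = 496 ≡ 1. So 4^6 ≡ 1 (mod 45).
So g(1) = g(4) = 1 while 1 ≠ 4, thus g is not injective.
A non-injective map from the 45-element set ℤ_{45} to itself takes at most 44 distinct values, so it cannot be surjective. Therefore g is not surjective.
Since g is not surjective, we determine |image(g)|. Computing x^6 mod 45 for each x (by repeated squaring, reducing mod 45 at every step), the values g(0), g(1), …, g(44) are: 0, 1, 19, 9, 1, 10, 36, 19, 19, 36, 10, 1, 9, 19, 1, 0, 1, 19, 9, 1, 10, 36, 19, 19, 36, 10, 1, 9, 19, 1, 0, 1, 19, 9, 1, 10, 36, 19, 19, 36, 10, 1, 9, 19, 1.
The distinct values are {0, 1, 9, 10, 19, 36}; there are 6 of them.

6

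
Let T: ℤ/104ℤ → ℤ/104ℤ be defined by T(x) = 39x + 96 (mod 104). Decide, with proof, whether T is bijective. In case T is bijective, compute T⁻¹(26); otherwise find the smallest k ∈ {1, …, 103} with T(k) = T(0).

We have gcd(39, 104) = 13 > 1. Taking a = 0 and b = 8: T(0) = 96 and T(8) = 39·8 + 96 = 408 ≡ 96 (mod 104).
So T(0) = T(8) while 0 ≠ 8, therefore T is not injective, hence not bijective.
Since T is not bijective, we find the least positive k with T(k) = T(0): this means 39k ≡ 0 (mod 104), i.e. 104 ∣ 39k. Since gcd(39, 104) = 13, dividing through by 13 this holds exactly when 8 ∣ 3k, and as gcd(3, 8) = 1, exactly when 8 ∣ k.
The smallest positive such k is 8.

8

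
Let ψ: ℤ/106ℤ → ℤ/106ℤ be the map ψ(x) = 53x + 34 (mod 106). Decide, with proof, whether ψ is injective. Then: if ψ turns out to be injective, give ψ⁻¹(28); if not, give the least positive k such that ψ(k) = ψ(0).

We have gcd(53, 106) = 53 > 1. Taking u = 0 and v = 2: ψ(0) = 34 and ψ(2) = 53·2 + 34 = 140 ≡ 34 (mod 106).
So ψ(0) = ψ(2) while 0 ≠ 2, therefore ψ is not injective.
Since ψ is not injective, we find the least positive k with ψ(k) = ψ(0): this means 53k ≡ 0 (mod 106), i.e. 106 ∣ 53k. Since gcd(53, 106) = 53, dividing through by 53 this holds exactly when 2 ∣ k.
The smallest positive such k is 2.

2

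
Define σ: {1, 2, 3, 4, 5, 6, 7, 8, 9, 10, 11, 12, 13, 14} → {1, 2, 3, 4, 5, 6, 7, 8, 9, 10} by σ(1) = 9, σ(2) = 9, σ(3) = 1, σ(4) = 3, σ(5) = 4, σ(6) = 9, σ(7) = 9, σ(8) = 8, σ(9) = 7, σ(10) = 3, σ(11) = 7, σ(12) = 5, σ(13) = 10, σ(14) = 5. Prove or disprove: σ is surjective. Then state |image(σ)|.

No element maps to 2, so σ is not surjective.
The image of σ is {1, 3, 4, 5, 7, 8, 9, 10}, which has 8 elements.

8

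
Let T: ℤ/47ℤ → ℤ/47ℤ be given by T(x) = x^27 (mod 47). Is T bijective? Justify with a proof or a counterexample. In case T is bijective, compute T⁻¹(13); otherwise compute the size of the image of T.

Since 47 is prime, the nonzero elements of ℤ/47ℤ form a cyclic group of order 46.
As gcd(27, 46) = 1, raising to the 27th power is a bijection on this group: if s^27 ≡ t^27 then (st^{−1})^27 = 1, and the only element of order dividing gcd(27, 46) = 1 is 1, so s = t.
With T(0) = 0 this makes T injective on all of ℤ/47ℤ, hence bijective (finite equal-size domain and codomain). In particular T is bijective.
Since T is bijective, we find the preimage of 13. The inverse of x ↦ x^27 on (ℤ/47ℤ)^× is x ↦ x^29, because 27·29 = 783 = 17·46 + 1 ≡ 1 (mod 46) and x^{46} = 1 for x ≠ 0 (Fermat). So T⁻¹(13) = 13^29 mod 47.
Repeated squaring mod 47: 13^1 ≡ 13, 13^2 ≡ 13² = 169 ≡ 28, 13^4 ≡ 28² = 784 ≡ 32, 13^8 ≡ 32² = 1024 ≡ 37, 13^16 ≡ 37² = 1369 ≡ 6. Since 29 = 16 + 8 + 4 + 1, 13^29 ≡ 6·37·32·13: 6·37 = 222 ≡ 34, then 34·32 = 1088 ≡ 7, then 7·13 = 91 ≡ 44. So 13^29 ≡ 44 (mod 47).
Hence T⁻¹(13) = 44.

44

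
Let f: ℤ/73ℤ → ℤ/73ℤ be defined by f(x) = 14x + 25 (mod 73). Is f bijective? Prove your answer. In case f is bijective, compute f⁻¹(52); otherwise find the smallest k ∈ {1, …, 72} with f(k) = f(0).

If f(u) = f(v), then 14u ≡ 14v (mod 73). Because gcd(14, 73) = 1, we may cancel 14 to get u ≡ v (mod 73).
We now compute 14⁻¹ mod 73 explicitly. Euclid's algorithm: 73 = 5·14 + 3, 14 = 4·3 + 2, 3 = 1·2 + 1; back-substituting gives 1 = 47·14 − 9·73, so 14⁻¹ ≡ 47 (mod 73).
For any y ∈ ℤ/73ℤ, x = 47(y − 25) mod 73 satisfies f(x) = 14·47(y − 25) + 25 ≡ y (since 14·47 ≡ 1 mod 73). So every y has a preimage.
Hence f is bijective.
Since f is bijective, we compute f⁻¹(52): solve 14x + 25 ≡ 52 (mod 73), i.e. 14x ≡ 27 (mod 73).
Multiplying by 14⁻¹ = 47 gives x ≡ 47·27 = 1269 = 17·73 + 28 ≡ 28 (mod 73).
Check: f(28) = 14·28 + 25 = 417 = 5·73 + 52 ≡ 52 (mod 73).

28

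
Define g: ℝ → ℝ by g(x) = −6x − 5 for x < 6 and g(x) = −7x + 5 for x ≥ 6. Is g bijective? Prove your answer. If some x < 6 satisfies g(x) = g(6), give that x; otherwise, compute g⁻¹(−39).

16/3

Both pieces are strictly decreasing (slopes −6 and −7), so each is injective on its own interval.
The left piece maps (−∞, 6) onto (−41, ∞); the right piece maps [6, ∞) onto (−∞, −37].
These images overlap. In particular g(6) = −37 (right piece), and solving −6x − 5 = −37 on the left piece gives x = 16/3 < 6.
So g(16/3) = g(6) with 16/3 ≠ 6, and g is not injective, hence not bijective. This x = 16/3 is the requested value below 6.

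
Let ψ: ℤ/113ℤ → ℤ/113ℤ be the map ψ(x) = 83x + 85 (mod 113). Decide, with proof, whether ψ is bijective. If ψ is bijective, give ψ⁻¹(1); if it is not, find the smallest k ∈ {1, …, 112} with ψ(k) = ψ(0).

48

If ψ(x_1) = ψ(x_2), then 83x_1 ≡ 83x_2 (mod 113). Because gcd(83, 113) = 1, we may cancel 83 to get x_1 ≡ x_2 (mod 113).
We now compute 83⁻¹ mod 113 explicitly. Euclid's algorithm: 113 = 1·83 + 30, 83 = 2·30 + 23, 30 = 1·23 + 7, 23 = 3·7 + 2, 7 = 3·2 + 1; back-substituting gives 1 = 64·83 − 47·113, so 83⁻¹ ≡ 64 (mod 113).
For any y ∈ ℤ/113ℤ, x = 64(y − 85) mod 113 satisfies ψ(x) = 83·64(y − 85) + 85 ≡ y (since 83·64 ≡ 1 mod 113). So every y has a preimage.
Thus ψ is bijective.
Since ψ is bijective, we find ψ⁻¹(1): we need 83x ≡ 1 − 85 ≡ 29 (mod 113). Using 83⁻¹ = 64: x ≡ 64·29 = 1856 = 16·113 + 48, so x = 48.
Check: ψ(48) = 83·48 + 85 = 4069 = 36·113 + 1 ≡ 1 (mod 113).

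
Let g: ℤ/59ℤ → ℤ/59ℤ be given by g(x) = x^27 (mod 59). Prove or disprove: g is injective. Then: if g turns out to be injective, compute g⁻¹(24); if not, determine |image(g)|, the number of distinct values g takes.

33

Since 59 is prime, the nonzero elements of ℤ/59ℤ form a cyclic group of order 58.
As gcd(27, 58) = 1, raising to the 27th power is a bijection on this group: if x_1^27 ≡ x_2^27 then (x_1x_2^{−1})^27 = 1, and the only element of order dividing gcd(27, 58) = 1 is 1, so x_1 = x_2.
With g(0) = 0 this makes g injective on all of ℤ/59ℤ, hence bijective (finite equal-size domain and codomain). In particular g is injective.
Since g is injective, we find the preimage of 24. The inverse of x ↦ x^27 on (ℤ/59ℤ)^× is x ↦ x^43, because 27·43 = 1161 = 20·58 + 1 ≡ 1 (mod 58) and x^{58} = 1 for x ≠ 0 (Fermat). So g⁻¹(24) = 24^43 mod 59.
Repeated squaring mod 59: 24^1 ≡ 24, 24^2 ≡ 24² = 576 ≡ 45, 24^4 ≡ 45² = 2025 ≡ 19, 24^8 ≡ 19² = 361 ≡ 7, 24^16 ≡ 7² = 49, 24^32 ≡ 49² = 2401 ≡ 41. Since 43 = 32 + 8 + 2 + 1, 24^43 ≡ 41·7·45·24: 41·7 = 287 ≡ 51, then 51·45 = 2295 ≡ 53, then 53·24 = 1272 ≡ 33. So 24^43 ≡ 33 (mod 59).
Hence g⁻¹(24) = 33.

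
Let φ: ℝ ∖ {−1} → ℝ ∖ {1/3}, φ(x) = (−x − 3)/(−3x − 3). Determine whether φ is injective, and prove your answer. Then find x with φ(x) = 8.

-21/23

Suppose φ(x_1) = φ(x_2). Cross-multiplying: (−x_1 − 3)(−3x_2 − 3) = (−x_2 − 3)(−3x_1 − 3).
Expanding both sides and cancelling the symmetric terms leaves −6·(x_1 − x_2) = 0. Since −6 ≠ 0, x_1 = x_2. Therefore φ is injective.
Solving φ(x) = 8: cross-multiplying gives −x − 3 = 8(−3x − 3), which rearranges to 23x = −21, so x = −21/23.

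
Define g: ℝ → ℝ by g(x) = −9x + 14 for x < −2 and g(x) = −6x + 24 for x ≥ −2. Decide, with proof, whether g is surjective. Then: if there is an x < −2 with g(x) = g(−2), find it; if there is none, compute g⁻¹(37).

Both pieces are strictly decreasing (slopes −9 and −6), so each is injective on its own interval.
The left piece maps (−∞, −2) onto (32, ∞); the right piece maps [−2, ∞) onto (−∞, 36].
The union (32, ∞) ∪ (−∞, 36] covers ℝ, so g is surjective.
For the follow-up: the images overlap, so an x < −2 with g(x) = g(−2) exists. g(−2) = 36; solving −9x + 14 = 36 for x < −2 gives x = (36 − 14)/(−9) = −22/9.

-22/9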